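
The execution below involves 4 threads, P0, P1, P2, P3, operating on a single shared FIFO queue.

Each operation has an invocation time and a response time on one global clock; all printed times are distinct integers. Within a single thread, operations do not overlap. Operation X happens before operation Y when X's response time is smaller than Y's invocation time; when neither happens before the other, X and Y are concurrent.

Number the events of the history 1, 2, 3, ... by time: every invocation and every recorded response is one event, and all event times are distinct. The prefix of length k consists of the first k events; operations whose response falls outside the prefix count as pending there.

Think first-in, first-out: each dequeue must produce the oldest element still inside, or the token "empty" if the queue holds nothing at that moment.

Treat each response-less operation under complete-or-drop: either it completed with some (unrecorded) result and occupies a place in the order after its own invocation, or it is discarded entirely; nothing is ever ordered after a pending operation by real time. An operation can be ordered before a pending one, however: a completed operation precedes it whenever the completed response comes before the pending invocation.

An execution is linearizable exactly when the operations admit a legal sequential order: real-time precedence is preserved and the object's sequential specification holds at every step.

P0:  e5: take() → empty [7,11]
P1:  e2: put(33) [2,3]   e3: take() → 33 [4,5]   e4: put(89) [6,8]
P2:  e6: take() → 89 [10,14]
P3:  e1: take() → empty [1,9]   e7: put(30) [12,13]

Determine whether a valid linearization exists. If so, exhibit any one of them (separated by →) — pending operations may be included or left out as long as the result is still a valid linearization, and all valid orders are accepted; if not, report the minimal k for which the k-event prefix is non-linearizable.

linearizable — witness: e1 → e2 → e3 → e4 → e6 → e5 → e7

after step 1 (e1 take() → empty): queue <>
after step 2 (e2 put(33)): queue <33>
after step 3 (e3 take() → 33): queue <>
after step 4 (e4 put(89)): queue <89>
after step 5 (e6 take() → 89): queue <>
after step 6 (e5 take() → empty): queue <>
after step 7 (e7 put(30)): queue <30>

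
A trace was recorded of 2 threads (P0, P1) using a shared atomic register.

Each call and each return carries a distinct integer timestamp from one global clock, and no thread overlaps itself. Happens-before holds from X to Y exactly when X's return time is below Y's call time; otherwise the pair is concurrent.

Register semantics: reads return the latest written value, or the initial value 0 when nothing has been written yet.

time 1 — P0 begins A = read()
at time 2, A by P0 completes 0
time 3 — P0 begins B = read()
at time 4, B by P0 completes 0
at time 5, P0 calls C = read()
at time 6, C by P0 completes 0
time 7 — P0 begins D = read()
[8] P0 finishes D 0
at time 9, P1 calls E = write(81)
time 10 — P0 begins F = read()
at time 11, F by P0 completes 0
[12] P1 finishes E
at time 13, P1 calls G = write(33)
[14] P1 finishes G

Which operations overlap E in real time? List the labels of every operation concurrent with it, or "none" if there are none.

overlap test against E [9,12]: concurrent iff the interval meets 9..12
A [1,2]: before
B [3,4]: before
C [5,6]: before
D [7,8]: before
F [10,11]: concurrent
G [13,14]: after

F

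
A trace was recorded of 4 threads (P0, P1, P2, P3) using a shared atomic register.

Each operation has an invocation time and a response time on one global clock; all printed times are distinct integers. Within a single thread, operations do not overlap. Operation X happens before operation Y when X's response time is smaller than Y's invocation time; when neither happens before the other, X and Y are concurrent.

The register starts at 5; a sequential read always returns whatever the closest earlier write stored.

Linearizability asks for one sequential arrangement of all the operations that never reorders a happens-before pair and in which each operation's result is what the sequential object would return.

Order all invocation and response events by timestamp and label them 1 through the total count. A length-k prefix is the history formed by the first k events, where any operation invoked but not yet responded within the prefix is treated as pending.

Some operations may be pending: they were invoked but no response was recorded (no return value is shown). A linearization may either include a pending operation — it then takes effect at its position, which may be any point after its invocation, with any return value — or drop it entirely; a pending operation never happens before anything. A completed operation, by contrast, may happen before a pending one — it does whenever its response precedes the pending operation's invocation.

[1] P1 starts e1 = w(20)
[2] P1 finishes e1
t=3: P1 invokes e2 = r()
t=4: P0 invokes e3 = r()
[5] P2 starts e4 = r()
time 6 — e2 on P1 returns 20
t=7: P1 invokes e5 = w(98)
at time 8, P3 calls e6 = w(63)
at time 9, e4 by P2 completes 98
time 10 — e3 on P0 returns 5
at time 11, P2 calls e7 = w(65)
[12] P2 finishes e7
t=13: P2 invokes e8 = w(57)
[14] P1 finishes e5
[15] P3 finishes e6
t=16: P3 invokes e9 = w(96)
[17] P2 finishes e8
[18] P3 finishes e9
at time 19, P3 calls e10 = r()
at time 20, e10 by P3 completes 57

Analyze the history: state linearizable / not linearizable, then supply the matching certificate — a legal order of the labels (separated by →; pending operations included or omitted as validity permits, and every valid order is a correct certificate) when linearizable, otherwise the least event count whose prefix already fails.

already the first 10 events (up to e3's response at time 10) admit no linearization; the first 9 still do
real-time-consistent orders of the 4 completed operations: 6 — all fail the atomic register replay
no completion choice of the 2 pending operations (e5, e6) rescues it — every subset was tried
sample order e1, e2, e3, e4 (pending dropped) stalls at step 3 — e3 r() → 5 has no legal effect
sample order e1, e2, e4, e3 (pending dropped) stalls at step 3 — e4 r() → 98 has no legal effect

not linearizable — minimal violating prefix: 10 events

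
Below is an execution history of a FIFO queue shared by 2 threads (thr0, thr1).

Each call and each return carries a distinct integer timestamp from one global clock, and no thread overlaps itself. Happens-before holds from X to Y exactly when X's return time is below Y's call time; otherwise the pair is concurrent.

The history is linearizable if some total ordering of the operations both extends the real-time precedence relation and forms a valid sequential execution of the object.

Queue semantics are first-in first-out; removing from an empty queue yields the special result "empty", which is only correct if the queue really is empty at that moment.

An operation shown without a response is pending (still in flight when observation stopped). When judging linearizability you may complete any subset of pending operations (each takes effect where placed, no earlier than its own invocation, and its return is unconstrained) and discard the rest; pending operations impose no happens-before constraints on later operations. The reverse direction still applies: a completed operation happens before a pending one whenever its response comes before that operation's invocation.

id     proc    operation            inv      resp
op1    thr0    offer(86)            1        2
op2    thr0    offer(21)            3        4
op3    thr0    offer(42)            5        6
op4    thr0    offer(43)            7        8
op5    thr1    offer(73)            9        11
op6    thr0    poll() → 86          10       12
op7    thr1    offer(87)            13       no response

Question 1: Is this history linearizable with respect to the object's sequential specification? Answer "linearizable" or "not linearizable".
a witness: op1, op2, op3, op4, op5, op6
after step 1 (op1 offer(86)): queue <86>
after step 2 (op2 offer(21)): queue <86,21>
after step 3 (op3 offer(42)): queue <86,21,42>
after step 4 (op4 offer(43)): queue <86,21,42,43>
after step 5 (op5 offer(73)): queue <86,21,42,43,73>
after step 6 (op6 poll() → 86): queue <21,42,43,73>

linearizable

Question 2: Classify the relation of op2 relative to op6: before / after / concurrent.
op2 spans [3,4], op6 spans [10,12]
resp(op2)=4 < inv(op6)=10

before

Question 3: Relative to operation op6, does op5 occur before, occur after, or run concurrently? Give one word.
op5 spans [9,11], op6 spans [10,12]
the intervals overlap in both directions

concurrent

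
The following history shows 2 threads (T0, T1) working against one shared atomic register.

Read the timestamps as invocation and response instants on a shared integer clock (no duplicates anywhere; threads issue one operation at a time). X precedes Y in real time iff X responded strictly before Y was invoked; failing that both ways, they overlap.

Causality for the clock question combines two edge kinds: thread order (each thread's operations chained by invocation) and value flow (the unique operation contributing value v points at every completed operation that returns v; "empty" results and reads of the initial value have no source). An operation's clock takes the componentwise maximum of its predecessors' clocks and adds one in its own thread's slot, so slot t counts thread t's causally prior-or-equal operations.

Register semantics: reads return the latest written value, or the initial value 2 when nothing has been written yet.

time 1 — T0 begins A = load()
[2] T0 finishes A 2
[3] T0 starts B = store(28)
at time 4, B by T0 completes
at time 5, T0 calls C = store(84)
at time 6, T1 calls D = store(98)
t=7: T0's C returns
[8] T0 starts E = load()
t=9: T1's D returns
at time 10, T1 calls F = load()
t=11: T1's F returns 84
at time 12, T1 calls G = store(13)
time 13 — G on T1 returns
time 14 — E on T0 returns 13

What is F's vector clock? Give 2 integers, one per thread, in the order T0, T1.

no predecessors for D (invoked 6): T1 increments from zero → (0, 1)
no predecessors for A (invoked 1): T0 increments from zero → (1, 0)
B (invocation 3): componentwise max over VC(A)=(1, 0), +1 at T0, giving (2, 0)
C (invocation 5): componentwise max over VC(B)=(2, 0), +1 at T0, giving (3, 0)
F (invocation 10): componentwise max over VC(C)=(3, 0), VC(D)=(0, 1), +1 at T1, giving (3, 2)
G (invocation 12): componentwise max over VC(F)=(3, 2), +1 at T1, giving (3, 3)
E (invocation 8): componentwise max over VC(C)=(3, 0), VC(G)=(3, 3), +1 at T0, giving (4, 3)
target: VC(F) = (3, 2)

(3, 2)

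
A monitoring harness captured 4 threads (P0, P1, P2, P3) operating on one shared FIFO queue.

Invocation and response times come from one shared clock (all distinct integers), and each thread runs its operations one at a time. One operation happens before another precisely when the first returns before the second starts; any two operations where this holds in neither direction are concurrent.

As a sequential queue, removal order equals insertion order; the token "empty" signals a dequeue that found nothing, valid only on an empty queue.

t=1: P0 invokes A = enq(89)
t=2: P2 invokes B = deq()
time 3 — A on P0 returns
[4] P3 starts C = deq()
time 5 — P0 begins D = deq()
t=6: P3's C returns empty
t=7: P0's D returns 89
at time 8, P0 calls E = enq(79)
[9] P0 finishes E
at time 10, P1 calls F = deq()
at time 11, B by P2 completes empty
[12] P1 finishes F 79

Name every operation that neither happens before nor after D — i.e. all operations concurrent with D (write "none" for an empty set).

concurrent with D ([5,7]): every op whose interval crosses 5..7
A [1,3]: before
B [2,11]: concurrent
C [4,6]: concurrent
E [8,9]: after
F [10,12]: after

B, C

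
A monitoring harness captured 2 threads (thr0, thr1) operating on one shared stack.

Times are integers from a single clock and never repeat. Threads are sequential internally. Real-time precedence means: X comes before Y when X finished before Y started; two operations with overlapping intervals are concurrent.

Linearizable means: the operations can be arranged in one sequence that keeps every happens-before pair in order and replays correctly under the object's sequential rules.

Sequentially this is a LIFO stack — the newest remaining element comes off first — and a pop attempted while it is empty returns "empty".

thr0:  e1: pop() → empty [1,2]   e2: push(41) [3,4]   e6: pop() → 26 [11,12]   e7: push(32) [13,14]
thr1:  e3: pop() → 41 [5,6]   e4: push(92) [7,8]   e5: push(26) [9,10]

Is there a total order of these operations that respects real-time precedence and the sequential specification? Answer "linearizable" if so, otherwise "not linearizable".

linearizable

a witness: e1, e2, e3, e4, e5, e6, e7
step 1: e1 pop() → empty — stack <>
step 2: e2 push(41) — stack <41>
step 3: e3 pop() → 41 — stack <>
step 4: e4 push(92) — stack <92>
step 5: e5 push(26) — stack <92,26>
step 6: e6 pop() → 26 — stack <92>
step 7: e7 push(32) — stack <92,32>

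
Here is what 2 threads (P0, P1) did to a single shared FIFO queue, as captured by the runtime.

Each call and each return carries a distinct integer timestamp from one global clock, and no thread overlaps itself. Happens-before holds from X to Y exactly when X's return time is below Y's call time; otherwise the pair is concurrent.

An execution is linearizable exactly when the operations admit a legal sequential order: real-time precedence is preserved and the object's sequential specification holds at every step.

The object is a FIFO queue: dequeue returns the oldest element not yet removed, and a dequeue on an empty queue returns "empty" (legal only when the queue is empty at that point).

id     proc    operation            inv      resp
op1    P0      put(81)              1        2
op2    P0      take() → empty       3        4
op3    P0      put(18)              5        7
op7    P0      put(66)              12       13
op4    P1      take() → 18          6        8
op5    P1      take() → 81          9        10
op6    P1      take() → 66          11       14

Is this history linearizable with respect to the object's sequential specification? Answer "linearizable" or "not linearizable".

already the first 4 events (up to op2's response at time 4) admit no linearization; the first 3 still do
one real-time candidate order over the 2 completed operations — the FIFO queue replay rejects it
sample order op1, op2 stalls at step 2 — op2 take() → empty has no legal effect

not linearizable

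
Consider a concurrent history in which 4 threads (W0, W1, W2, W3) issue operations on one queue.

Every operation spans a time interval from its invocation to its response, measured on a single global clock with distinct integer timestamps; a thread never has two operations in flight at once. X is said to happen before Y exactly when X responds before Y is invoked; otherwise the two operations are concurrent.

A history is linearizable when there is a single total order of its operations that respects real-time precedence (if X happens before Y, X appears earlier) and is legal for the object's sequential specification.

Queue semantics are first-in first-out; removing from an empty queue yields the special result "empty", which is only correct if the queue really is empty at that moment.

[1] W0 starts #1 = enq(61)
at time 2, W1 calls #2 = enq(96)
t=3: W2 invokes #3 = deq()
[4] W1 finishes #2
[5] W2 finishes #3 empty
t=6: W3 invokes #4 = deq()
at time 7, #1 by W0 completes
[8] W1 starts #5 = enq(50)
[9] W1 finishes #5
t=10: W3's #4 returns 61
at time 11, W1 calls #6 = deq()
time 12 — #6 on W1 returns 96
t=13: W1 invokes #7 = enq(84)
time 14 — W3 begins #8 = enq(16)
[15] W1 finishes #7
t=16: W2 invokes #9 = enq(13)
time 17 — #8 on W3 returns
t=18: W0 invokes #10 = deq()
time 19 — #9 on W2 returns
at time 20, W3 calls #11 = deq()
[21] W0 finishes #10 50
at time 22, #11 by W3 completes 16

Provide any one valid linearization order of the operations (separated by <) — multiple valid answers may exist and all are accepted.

#3 < #1 < #2 < #4 < #5 < #6 < #8 < #7 < #9 < #10 < #11

after step 1 (#3 deq() → empty): queue <>
after step 2 (#1 enq(61)): queue <61>
after step 3 (#2 enq(96)): queue <61,96>
after step 4 (#4 deq() → 61): queue <96>
after step 5 (#5 enq(50)): queue <96,50>
after step 6 (#6 deq() → 96): queue <50>
after step 7 (#8 enq(16)): queue <50,16>
after step 8 (#7 enq(84)): queue <50,16,84>
after step 9 (#9 enq(13)): queue <50,16,84,13>
after step 10 (#10 deq() → 50): queue <16,84,13>
after step 11 (#11 deq() → 16): queue <84,13>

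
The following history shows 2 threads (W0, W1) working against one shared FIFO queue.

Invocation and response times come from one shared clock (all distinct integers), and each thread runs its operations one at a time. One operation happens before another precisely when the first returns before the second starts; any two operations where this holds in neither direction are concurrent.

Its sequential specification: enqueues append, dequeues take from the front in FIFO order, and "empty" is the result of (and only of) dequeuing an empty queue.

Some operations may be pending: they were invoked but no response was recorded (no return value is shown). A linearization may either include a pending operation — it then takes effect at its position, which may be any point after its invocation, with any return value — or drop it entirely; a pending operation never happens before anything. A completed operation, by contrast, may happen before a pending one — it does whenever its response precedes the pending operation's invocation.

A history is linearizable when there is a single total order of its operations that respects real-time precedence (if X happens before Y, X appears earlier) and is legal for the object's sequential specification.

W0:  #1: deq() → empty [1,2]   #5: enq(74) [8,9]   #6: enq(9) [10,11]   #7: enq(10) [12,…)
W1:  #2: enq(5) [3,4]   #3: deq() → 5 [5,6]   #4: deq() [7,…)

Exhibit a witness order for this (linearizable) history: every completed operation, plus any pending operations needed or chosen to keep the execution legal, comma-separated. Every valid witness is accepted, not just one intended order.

#1, #2, #3, #4, #5, #6

1. #1 deq() → empty, leaving queue <>
2. #2 enq(5), leaving queue <5>
3. #3 deq() → 5, leaving queue <>
4. #4 deq() (pending, included), leaving queue <>
5. #5 enq(74), leaving queue <74>
6. #6 enq(9), leaving queue <74,9>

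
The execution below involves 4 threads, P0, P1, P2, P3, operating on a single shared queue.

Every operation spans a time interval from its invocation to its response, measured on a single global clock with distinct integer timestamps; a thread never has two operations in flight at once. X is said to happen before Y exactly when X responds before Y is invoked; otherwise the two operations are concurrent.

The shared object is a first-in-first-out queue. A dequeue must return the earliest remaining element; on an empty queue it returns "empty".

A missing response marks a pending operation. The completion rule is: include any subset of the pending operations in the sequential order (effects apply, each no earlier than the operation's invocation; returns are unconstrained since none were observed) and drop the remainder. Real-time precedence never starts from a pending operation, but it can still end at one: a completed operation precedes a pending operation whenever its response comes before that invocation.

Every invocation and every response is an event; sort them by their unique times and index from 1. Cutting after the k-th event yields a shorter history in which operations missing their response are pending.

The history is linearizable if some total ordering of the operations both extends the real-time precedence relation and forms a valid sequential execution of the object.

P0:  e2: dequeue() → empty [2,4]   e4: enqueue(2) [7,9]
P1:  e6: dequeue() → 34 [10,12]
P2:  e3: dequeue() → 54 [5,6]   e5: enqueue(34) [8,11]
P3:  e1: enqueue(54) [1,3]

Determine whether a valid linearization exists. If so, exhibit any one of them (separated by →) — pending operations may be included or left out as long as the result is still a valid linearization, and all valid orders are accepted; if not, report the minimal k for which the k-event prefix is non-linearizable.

linearizable — witness: e2 → e1 → e3 → e5 → e4 → e6

step 1: e2 dequeue() → empty — queue <>
step 2: e1 enqueue(54) — queue <54>
step 3: e3 dequeue() → 54 — queue <>
step 4: e5 enqueue(34) — queue <34>
step 5: e4 enqueue(2) — queue <34,2>
step 6: e6 dequeue() → 34 — queue <2>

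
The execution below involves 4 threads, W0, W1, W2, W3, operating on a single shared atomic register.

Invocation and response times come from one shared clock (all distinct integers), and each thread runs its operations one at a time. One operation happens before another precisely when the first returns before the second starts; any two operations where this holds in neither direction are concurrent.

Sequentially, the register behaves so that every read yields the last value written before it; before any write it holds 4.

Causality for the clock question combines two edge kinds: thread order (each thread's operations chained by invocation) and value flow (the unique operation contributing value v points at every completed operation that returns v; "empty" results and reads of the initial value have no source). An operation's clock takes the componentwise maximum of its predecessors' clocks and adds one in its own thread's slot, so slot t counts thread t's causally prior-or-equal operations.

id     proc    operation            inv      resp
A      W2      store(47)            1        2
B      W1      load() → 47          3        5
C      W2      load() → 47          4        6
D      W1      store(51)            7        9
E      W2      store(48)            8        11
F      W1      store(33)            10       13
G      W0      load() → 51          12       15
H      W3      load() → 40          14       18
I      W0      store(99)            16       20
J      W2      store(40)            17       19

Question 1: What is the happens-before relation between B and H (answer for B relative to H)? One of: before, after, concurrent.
B spans [3,5], H spans [14,18]
resp(B)=5 < inv(H)=14

before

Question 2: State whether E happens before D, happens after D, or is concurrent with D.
E spans [8,11], D spans [7,9]
the intervals overlap in both directions

concurrent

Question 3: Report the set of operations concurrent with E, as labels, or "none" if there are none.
E spans [8,11]: anything still running between times 8 and 11 counts as concurrent
A [1,2]: before
B [3,5]: before
C [4,6]: before
D [7,9]: concurrent
F [10,13]: concurrent
G [12,15]: after
H [14,18]: after
I [16,20]: after
J [17,19]: after

D, F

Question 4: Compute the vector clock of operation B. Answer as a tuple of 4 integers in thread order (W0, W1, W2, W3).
A (invocation 1): nothing precedes it; W2's component alone gives (0, 0, 1, 0)
C (invocation 4): componentwise max over VC(A)=(0, 0, 1, 0), +1 at W2, giving (0, 0, 2, 0)
B (invocation 3): componentwise max over VC(A)=(0, 0, 1, 0), +1 at W1, giving (0, 1, 1, 0)
E (invocation 8): componentwise max over VC(C)=(0, 0, 2, 0), +1 at W2, giving (0, 0, 3, 0)
D (invocation 7): componentwise max over VC(B)=(0, 1, 1, 0), +1 at W1, giving (0, 2, 1, 0)
J (invocation 17): componentwise max over VC(E)=(0, 0, 3, 0), +1 at W2, giving (0, 0, 4, 0)
F (invocation 10): componentwise max over VC(D)=(0, 2, 1, 0), +1 at W1, giving (0, 3, 1, 0)
G (invocation 12): componentwise max over VC(D)=(0, 2, 1, 0), +1 at W0, giving (1, 2, 1, 0)
H (invocation 14): componentwise max over VC(J)=(0, 0, 4, 0), +1 at W3, giving (0, 0, 4, 1)
I (invocation 16): componentwise max over VC(G)=(1, 2, 1, 0), +1 at W0, giving (2, 2, 1, 0)
target: VC(B) = (0, 1, 1, 0)

(0, 1, 1, 0)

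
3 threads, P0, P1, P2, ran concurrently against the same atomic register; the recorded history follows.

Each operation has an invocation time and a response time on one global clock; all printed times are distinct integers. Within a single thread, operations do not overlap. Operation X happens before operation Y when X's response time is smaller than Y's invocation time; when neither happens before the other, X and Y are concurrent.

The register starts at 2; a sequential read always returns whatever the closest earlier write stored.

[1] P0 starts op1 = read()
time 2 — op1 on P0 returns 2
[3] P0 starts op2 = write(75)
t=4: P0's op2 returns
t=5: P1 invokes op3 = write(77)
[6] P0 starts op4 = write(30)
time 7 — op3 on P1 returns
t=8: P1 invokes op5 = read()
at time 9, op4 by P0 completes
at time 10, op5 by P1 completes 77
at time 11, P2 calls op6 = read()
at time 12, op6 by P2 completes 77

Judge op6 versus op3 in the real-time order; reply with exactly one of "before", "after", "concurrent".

after

op6 spans [11,12], op3 spans [5,7]
resp(op3)=7 < inv(op6)=11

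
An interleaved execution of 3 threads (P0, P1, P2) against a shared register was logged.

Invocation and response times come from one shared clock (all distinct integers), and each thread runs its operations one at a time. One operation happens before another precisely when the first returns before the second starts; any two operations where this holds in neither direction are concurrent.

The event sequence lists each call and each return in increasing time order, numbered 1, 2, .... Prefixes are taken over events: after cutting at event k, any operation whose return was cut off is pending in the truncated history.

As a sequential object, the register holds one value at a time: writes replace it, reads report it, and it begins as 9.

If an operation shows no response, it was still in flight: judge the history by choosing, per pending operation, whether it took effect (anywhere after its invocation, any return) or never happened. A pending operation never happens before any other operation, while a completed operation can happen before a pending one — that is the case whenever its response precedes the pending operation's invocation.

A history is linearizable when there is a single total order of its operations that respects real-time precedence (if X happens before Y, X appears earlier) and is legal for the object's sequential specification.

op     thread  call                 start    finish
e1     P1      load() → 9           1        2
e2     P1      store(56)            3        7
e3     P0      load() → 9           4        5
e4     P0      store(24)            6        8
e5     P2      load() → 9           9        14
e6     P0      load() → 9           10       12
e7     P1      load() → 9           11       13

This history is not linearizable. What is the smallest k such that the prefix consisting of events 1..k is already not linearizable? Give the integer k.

events 1..11 are linearizable; a witness order is e1, e3, e2, e4:
step 1: e1 load() → 9 — value 9
step 2: e3 load() → 9 — value 9
step 3: e2 store(56) — value 56
step 4: e4 store(24) — value 24
once event 12 joins (e6's response, time 12), exhaustive search finds no witness
completion choices over the 2 pending operations (e5, e7) were checked; none helps
e.g. e1, e2, e3, e4, e6 (pending dropped): illegal at step 3, since e3 load() → 9 cannot apply there
e.g. e1, e3, e2, e4, e6 (pending dropped): illegal at step 5, since e6 load() → 9 cannot apply there

12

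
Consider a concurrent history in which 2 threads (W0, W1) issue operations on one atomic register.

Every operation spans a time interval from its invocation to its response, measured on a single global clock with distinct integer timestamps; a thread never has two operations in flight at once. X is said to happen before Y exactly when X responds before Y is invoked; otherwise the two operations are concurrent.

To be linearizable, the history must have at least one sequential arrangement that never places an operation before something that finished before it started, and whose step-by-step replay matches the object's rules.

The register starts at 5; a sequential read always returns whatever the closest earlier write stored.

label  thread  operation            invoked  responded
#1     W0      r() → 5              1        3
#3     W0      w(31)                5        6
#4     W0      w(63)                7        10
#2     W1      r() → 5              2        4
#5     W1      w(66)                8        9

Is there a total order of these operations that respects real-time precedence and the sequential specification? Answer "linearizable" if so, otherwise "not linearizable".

a witness: #1, #2, #3, #4, #5
after step 1 (#1 r() → 5): value 5
after step 2 (#2 r() → 5): value 5
after step 3 (#3 w(31)): value 31
after step 4 (#4 w(63)): value 63
after step 5 (#5 w(66)): value 66

linearizable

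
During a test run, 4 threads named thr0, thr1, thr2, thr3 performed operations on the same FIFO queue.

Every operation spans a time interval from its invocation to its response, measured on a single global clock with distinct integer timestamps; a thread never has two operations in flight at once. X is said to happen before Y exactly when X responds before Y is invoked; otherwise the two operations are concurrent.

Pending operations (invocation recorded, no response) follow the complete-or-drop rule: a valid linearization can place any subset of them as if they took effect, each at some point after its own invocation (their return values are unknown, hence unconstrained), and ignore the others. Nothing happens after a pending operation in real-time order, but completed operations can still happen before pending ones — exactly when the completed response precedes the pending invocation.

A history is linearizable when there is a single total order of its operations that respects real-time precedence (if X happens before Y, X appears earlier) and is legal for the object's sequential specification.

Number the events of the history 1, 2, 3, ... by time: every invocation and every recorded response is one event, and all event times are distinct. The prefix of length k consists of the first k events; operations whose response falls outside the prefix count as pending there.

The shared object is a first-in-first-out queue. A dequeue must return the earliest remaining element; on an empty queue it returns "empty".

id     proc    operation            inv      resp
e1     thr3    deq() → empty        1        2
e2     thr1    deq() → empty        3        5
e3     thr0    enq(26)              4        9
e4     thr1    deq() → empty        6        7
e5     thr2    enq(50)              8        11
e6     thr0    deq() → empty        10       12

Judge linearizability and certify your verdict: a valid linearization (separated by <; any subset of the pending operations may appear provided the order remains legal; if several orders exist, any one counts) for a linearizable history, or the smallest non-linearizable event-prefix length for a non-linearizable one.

already the first 12 events (up to e6's response at time 12) admit no linearization; the first 11 still do
the 6 completed operations admit 7 real-time orders; each fails the FIFO queue replay
for example e1, e2, e3, e4, e5, e6 fails at step 4: e4 deq() → empty is not legal there
for example e1, e2, e3, e4, e6, e5 fails at step 4: e4 deq() → empty is not legal there

not linearizable — minimal violating prefix: 12 events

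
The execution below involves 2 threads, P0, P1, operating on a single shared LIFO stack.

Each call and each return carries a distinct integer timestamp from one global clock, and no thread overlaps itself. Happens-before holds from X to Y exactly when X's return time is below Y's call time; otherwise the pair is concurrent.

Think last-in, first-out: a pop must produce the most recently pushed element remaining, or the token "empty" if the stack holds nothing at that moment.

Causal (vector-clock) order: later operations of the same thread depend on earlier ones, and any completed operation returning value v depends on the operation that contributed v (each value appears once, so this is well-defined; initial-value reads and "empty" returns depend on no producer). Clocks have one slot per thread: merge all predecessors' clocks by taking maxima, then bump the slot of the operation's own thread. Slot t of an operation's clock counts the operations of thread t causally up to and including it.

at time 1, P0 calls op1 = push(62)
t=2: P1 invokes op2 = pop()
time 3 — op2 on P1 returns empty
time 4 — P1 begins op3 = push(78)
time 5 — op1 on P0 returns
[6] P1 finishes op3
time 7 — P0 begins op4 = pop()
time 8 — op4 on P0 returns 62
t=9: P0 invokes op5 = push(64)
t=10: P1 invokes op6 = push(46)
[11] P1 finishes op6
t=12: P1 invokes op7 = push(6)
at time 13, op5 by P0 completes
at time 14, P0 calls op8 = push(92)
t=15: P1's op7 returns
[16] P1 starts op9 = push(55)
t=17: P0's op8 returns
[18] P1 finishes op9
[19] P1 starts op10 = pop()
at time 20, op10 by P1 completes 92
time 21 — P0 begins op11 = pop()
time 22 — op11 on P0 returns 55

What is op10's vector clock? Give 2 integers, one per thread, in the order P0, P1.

op2, invoked 2, has no incoming edges; only P1's bump applies → (0, 1)
op1, invoked 1, has no incoming edges; only P0's bump applies → (1, 0)
from VC(op2)=(0, 1), op3 (invoked 4) maxes components and bumps P1 → (0, 2)
from VC(op1)=(1, 0), op4 (invoked 7) maxes components and bumps P0 → (2, 0)
from VC(op3)=(0, 2), op6 (invoked 10) maxes components and bumps P1 → (0, 3)
from VC(op4)=(2, 0), op5 (invoked 9) maxes components and bumps P0 → (3, 0)
from VC(op6)=(0, 3), op7 (invoked 12) maxes components and bumps P1 → (0, 4)
from VC(op5)=(3, 0), op8 (invoked 14) maxes components and bumps P0 → (4, 0)
from VC(op7)=(0, 4), op9 (invoked 16) maxes components and bumps P1 → (0, 5)
from VC(op8)=(4, 0), VC(op9)=(0, 5), op10 (invoked 19) maxes components and bumps P1 → (4, 6)
from VC(op8)=(4, 0), VC(op9)=(0, 5), op11 (invoked 21) maxes components and bumps P0 → (5, 5)
target: VC(op10) = (4, 6)

(4, 6)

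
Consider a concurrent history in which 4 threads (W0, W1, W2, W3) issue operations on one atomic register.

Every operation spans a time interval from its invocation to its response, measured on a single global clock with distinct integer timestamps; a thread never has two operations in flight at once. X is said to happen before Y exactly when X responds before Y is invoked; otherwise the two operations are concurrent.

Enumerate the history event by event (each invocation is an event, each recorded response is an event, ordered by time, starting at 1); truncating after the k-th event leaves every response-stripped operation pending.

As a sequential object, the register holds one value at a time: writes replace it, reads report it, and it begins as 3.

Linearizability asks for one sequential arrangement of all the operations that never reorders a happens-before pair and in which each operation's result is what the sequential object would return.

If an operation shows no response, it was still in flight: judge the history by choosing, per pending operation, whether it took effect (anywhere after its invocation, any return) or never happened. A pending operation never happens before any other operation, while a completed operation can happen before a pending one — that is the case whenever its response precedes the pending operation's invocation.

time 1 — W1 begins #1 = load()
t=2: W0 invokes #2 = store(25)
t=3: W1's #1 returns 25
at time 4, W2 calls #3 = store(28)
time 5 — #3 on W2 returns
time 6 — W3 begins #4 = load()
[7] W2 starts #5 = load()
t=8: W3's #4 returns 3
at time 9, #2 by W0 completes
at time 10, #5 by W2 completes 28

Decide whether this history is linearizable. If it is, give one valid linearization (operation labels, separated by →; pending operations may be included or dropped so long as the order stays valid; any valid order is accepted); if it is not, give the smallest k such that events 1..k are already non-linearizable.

the violation lands at event 8, #4's response at time 8: events 1..7 linearize, events 1..8 do not
a single order respects real time; the 3 completed atomic register operations fail replay along it
every completion of the 2 pending operations (#2, #5) was checked; none linearizes
take #1, #3, #4 (pending dropped): step 1 already fails, because #1 load() → 25 cannot occur there

not linearizable — minimal violating prefix: 8 events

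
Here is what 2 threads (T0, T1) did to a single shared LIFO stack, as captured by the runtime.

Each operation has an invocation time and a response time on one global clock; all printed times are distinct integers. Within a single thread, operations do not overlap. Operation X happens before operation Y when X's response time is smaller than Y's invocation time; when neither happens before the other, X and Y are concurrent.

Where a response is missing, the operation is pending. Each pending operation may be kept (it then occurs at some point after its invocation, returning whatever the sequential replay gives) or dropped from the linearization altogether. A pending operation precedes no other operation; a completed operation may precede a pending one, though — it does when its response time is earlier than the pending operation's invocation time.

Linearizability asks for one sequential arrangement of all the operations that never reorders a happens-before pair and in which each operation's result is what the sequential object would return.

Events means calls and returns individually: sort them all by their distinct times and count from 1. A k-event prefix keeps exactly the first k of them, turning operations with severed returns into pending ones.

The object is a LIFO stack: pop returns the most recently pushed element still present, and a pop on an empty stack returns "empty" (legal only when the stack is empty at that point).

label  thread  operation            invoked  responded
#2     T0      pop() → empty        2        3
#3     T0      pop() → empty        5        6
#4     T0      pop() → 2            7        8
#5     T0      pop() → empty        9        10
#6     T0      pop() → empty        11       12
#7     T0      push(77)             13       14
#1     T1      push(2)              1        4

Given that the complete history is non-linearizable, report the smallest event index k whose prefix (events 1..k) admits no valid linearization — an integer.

events 1..5 are linearizable, e.g. via #2, #1:
1. #2 pop() → empty, leaving stack <>
2. #1 push(2), leaving stack <2>
include event 6 — #3 responding at 6 — and every candidate order breaks
for example #1, #2, #3 fails at step 2: #2 pop() → empty is not legal there
for example #2, #1, #3 fails at step 3: #3 pop() → empty is not legal there

6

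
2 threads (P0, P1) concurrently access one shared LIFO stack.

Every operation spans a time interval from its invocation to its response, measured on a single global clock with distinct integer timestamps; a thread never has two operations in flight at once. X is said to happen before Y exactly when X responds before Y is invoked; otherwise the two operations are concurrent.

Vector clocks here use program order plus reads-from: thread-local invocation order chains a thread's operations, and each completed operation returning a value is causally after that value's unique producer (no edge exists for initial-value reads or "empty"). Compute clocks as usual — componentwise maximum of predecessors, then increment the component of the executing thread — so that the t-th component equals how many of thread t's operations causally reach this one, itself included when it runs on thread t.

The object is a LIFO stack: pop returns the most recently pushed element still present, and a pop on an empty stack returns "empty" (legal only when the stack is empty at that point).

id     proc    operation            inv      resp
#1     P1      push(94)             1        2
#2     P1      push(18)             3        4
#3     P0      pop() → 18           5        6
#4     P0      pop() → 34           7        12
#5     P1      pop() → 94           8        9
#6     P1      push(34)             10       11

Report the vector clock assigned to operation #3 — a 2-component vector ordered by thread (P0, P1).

(1, 2)

#1, invoked 1, has no incoming edges; only P1's bump applies → (0, 1)
#2 (invocation 3): componentwise max over VC(#1)=(0, 1), +1 at P1, giving (0, 2)
#5 (invocation 8): componentwise max over VC(#1)=(0, 1), VC(#2)=(0, 2), +1 at P1, giving (0, 3)
#3 (invocation 5): componentwise max over VC(#2)=(0, 2), +1 at P0, giving (1, 2)
#6 (invocation 10): componentwise max over VC(#5)=(0, 3), +1 at P1, giving (0, 4)
#4 (invocation 7): componentwise max over VC(#3)=(1, 2), VC(#6)=(0, 4), +1 at P0, giving (2, 4)
target: VC(#3) = (1, 2)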